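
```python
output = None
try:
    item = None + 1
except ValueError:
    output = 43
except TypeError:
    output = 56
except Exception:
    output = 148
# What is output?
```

Step-by-step execution trace:
1. `item = None + 1` raises TypeError.
2. `except ValueError` does not match TypeError; skipped.
3. `except TypeError` matches → output = 56.
4. Remaining except clauses are skipped.
Result: 56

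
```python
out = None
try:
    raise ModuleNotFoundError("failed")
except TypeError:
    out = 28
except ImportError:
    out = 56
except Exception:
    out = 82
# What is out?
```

Step-by-step execution trace:
1. `raise ModuleNotFoundError(...)` raises ModuleNotFoundError.
2. `except TypeError` does not match (ModuleNotFoundError is not a subclass of TypeError); skipped.
3. `except ImportError` matches (ModuleNotFoundError is a subclass of ImportError) → out = 56.
4. `except Exception` is not reached.
Result: 56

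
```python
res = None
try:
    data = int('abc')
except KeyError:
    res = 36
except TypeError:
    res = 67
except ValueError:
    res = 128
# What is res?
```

Step-by-step execution trace:
1. `data = int('abc')` raises ValueError.
2. `except KeyError` does not match ValueError; skipped.
3. `except TypeError` does not match ValueError; skipped.
4. `except ValueError` matches → res = 128.
Result: 128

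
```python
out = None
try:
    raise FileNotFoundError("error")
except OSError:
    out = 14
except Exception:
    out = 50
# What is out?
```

Step-by-step execution trace:
1. `raise FileNotFoundError(...)` raises FileNotFoundError.
2. `except OSError` matches (FileNotFoundError is a subclass of OSError) → out = 14.
3. `except Exception` is not reached.
Result: 14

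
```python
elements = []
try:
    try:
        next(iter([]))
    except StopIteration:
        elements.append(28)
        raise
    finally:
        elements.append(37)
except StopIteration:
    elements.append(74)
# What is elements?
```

Step-by-step execution trace:
1. Inner try: `next(iter([]))` raises StopIteration.
2. Inner `except StopIteration` matches → `elements.append(28)` → elements = [28].
3. bare `raise` re-raises StopIteration.
4. Inner `finally` runs during unwinding: `elements.append(37)` → elements = [28, 37].
5. Outer `except StopIteration` matches → `elements.append(74)` → elements = [28, 37, 74].
Result: [28, 37, 74]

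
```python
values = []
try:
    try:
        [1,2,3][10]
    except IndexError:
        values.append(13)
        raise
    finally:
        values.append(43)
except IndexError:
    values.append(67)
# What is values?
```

Step-by-step execution trace:
1. Inner try: `[1,2,3][10]` raises IndexError.
2. Inner `except IndexError` matches → `values.append(13)` → values = [13].
3. bare `raise` re-raises IndexError.
4. Inner `finally` runs during unwinding: `values.append(43)` → values = [13, 43].
5. Outer `except IndexError` matches → `values.append(67)` → values = [13, 43, 67].
Result: [13, 43, 67]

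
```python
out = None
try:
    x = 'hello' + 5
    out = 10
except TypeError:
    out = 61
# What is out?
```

Step-by-step execution trace:
1. `x = 'hello' + 5` raises TypeError.
2. `out = 10` is not reached.
3. `except TypeError` matches → out = 61.
Result: 61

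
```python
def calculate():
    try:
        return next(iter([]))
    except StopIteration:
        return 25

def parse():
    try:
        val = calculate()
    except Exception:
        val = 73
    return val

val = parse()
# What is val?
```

Step-by-step execution trace:
1. `parse()` calls `calculate()`.
2. In calculate: `next(iter([]))` raises StopIteration; `except StopIteration` catches it → returns 25.
3. In parse: `val = calculate()` → val = 25. No exception reaches parse.
4. `except Exception` is skipped; parse returns 25.
5. val = 25.
Result: 25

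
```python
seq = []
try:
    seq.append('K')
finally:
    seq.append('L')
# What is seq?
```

Step-by-step execution trace:
1. try: `seq.append('K')` → seq = ['K'].
2. The try body completes without raising.
3. finally always runs: `seq.append('L')` → seq = ['K', 'L'].
Result: ['K', 'L']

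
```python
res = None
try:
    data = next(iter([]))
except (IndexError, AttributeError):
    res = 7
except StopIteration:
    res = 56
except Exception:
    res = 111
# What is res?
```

Step-by-step execution trace:
1. `data = next(iter([]))` raises StopIteration.
2. `except (IndexError, AttributeError)` does not match StopIteration; skipped.
3. `except StopIteration` matches (exact type match) → res = 56.
4. `except Exception` is not reached.
Result: 56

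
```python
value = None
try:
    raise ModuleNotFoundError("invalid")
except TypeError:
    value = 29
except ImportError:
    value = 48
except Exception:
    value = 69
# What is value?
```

Step-by-step execution trace:
1. `raise ModuleNotFoundError(...)` raises ModuleNotFoundError.
2. `except TypeError` does not match (ModuleNotFoundError is not a subclass of TypeError); skipped.
3. `except ImportError` matches (ModuleNotFoundError is a subclass of ImportError) → value = 48.
4. `except Exception` is not reached.
Result: 48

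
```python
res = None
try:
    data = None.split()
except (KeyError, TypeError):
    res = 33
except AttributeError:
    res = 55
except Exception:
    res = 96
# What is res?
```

Step-by-step execution trace:
1. `data = None.split()` raises AttributeError.
2. `except (KeyError, TypeError)` does not match AttributeError; skipped.
3. `except AttributeError` matches (exact type match) → res = 55.
4. `except Exception` is not reached.
Result: 55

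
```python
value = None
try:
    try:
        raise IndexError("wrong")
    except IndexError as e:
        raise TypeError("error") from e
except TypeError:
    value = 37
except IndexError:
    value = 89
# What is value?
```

Step-by-step execution trace:
1. Inner try raises IndexError; inner `except IndexError as e` catches it.
2. `raise TypeError(...) from e` raises TypeError (IndexError is attached as __cause__, but only TypeError is active).
3. Outer `except TypeError` matches → value = 37.
4. `except IndexError` is not reached.
Result: 37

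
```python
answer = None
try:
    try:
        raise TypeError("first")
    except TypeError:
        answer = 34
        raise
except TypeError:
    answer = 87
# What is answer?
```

Step-by-step execution trace:
1. Inner try: `raise TypeError("first")` raises TypeError.
2. Inner `except TypeError` matches → answer = 34.
3. bare `raise` re-raises the same TypeError.
4. Outer `except TypeError` matches → answer = 87.
Result: 87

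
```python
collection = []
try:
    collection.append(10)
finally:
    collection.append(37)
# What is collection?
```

Step-by-step execution trace:
1. try: `collection.append(10)` → collection = [10].
2. The try body completes without raising.
3. finally always runs: `collection.append(37)` → collection = [10, 37].
Result: [10, 37]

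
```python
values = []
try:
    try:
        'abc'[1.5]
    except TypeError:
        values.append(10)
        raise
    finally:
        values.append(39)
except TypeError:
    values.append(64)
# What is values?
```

Step-by-step execution trace:
1. Inner try: `'abc'[1.5]` raises TypeError.
2. Inner `except TypeError` matches → `values.append(10)` → values = [10].
3. bare `raise` re-raises TypeError.
4. Inner `finally` runs during unwinding: `values.append(39)` → values = [10, 39].
5. Outer `except TypeError` matches → `values.append(64)` → values = [10, 39, 64].
Result: [10, 39, 64]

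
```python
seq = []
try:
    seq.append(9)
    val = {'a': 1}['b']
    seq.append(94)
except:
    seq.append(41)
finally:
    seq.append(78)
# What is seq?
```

Step-by-step execution trace:
1. try: `seq.append(9)` → seq = [9].
2. `val = {'a': 1}['b']` raises KeyError; `seq.append(94)` is not reached.
3. bare `except` matches → `seq.append(41)` → seq = [9, 41].
4. finally always runs: `seq.append(78)` → seq = [9, 41, 78].
Result: [9, 41, 78]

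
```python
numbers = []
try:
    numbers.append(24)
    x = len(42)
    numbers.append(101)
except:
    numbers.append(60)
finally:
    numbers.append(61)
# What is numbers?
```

Step-by-step execution trace:
1. try: `numbers.append(24)` → numbers = [24].
2. `x = len(42)` raises TypeError; `numbers.append(101)` is not reached.
3. bare `except` matches → `numbers.append(60)` → numbers = [24, 60].
4. finally always runs: `numbers.append(61)` → numbers = [24, 60, 61].
Result: [24, 60, 61]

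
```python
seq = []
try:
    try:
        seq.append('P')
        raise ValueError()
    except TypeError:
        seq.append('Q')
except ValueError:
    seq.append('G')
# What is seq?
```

Step-by-step execution trace:
1. Inner try: `seq.append('P')` → seq = ['P'].
2. `raise ValueError()` raises ValueError.
3. Inner `except TypeError` does not match ValueError; exception propagates to outer try.
4. Outer `except ValueError` matches → `seq.append('G')` → seq = ['P', 'G'].
Result: ['P', 'G']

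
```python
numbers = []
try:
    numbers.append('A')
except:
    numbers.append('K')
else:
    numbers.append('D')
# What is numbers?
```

Step-by-step execution trace:
1. try: `numbers.append('A')` → numbers = ['A']. No exception raised.
2. `except` is skipped.
3. `else` runs (try completed without exception): `numbers.append('D')` → numbers = ['A', 'D'].
Result: ['A', 'D']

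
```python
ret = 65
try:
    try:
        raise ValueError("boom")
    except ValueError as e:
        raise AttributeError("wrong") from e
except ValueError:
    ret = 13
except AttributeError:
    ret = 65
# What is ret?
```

Step-by-step execution trace:
1. Inner try raises ValueError; inner `except ValueError as e` catches it.
2. `raise AttributeError(...) from e` raises AttributeError (ValueError is attached as __cause__, but only AttributeError is active).
3. Outer `except ValueError` does not match AttributeError; skipped.
4. Outer `except AttributeError` matches → ret = 65.
Result: 65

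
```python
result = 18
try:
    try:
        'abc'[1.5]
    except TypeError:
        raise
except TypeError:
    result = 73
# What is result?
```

Step-by-step execution trace:
1. Inner try: `'abc'[1.5]` raises TypeError.
2. Inner `except TypeError` matches; bare `raise` re-raises the same TypeError.
3. Outer `except TypeError` matches → result = 73.
Result: 73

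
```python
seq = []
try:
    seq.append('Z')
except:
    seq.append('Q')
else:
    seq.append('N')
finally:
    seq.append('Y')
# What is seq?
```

Step-by-step execution trace:
1. try: `seq.append('Z')` → seq = ['Z']. No exception raised.
2. `except` is skipped.
3. `else` runs: `seq.append('N')` → seq = ['Z', 'N'].
4. `finally` always runs: `seq.append('Y')` → seq = ['Z', 'N', 'Y'].
Result: ['Z', 'N', 'Y']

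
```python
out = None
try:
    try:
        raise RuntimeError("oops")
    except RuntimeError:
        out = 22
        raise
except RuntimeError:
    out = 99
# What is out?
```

Step-by-step execution trace:
1. Inner try: `raise RuntimeError("oops")` raises RuntimeError.
2. Inner `except RuntimeError` matches → out = 22.
3. bare `raise` re-raises the same RuntimeError.
4. Outer `except RuntimeError` matches → out = 99.
Result: 99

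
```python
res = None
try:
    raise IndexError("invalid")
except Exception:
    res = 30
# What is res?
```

Step-by-step execution trace:
1. `raise IndexError(...)` raises IndexError.
2. `except Exception` matches (IndexError is a subclass of Exception) → res = 30.
Result: 30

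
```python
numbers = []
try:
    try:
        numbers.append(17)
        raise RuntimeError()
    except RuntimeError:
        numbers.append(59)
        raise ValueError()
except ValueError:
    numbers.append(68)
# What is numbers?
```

Step-by-step execution trace:
1. Inner try: `numbers.append(17)` → numbers = [17].
2. `raise RuntimeError()` raises RuntimeError.
3. Inner `except RuntimeError` matches → `numbers.append(59)` → numbers = [17, 59].
4. `raise ValueError()` raises ValueError; propagates to outer try.
5. Outer `except ValueError` matches → `numbers.append(68)` → numbers = [17, 59, 68].
Result: [17, 59, 68]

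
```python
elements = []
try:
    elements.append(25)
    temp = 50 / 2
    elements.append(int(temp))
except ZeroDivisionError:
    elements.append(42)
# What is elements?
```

Step-by-step execution trace:
1. try: `elements.append(25)` → elements = [25].
2. `temp = 50 / 2` → temp = 25.0. No exception raised.
3. `elements.append(int(temp))` → elements = [25, 25].
4. `except ZeroDivisionError` is skipped (no exception was raised).
Result: [25, 25]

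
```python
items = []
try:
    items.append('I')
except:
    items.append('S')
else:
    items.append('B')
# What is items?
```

Step-by-step execution trace:
1. try: `items.append('I')` → items = ['I']. No exception raised.
2. `except` is skipped.
3. `else` runs (try completed without exception): `items.append('B')` → items = ['I', 'B'].
Result: ['I', 'B']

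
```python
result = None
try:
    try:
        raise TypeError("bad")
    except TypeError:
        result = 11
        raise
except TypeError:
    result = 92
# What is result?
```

Step-by-step execution trace:
1. Inner try: `raise TypeError("bad")` raises TypeError.
2. Inner `except TypeError` matches → result = 11.
3. bare `raise` re-raises the same TypeError.
4. Outer `except TypeError` matches → result = 92.
Result: 92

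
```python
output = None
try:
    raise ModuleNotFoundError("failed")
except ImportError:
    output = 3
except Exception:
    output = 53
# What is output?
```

Step-by-step execution trace:
1. `raise ModuleNotFoundError(...)` raises ModuleNotFoundError.
2. `except ImportError` matches (ModuleNotFoundError is a subclass of ImportError) → output = 3.
3. `except Exception` is not reached.
Result: 3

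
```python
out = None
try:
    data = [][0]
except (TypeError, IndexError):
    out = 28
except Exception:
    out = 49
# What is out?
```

Step-by-step execution trace:
1. `data = [][0]` raises IndexError.
2. `except (TypeError, IndexError)` matches (IndexError is in the tuple) → out = 28.
3. `except Exception` is not reached.
Result: 28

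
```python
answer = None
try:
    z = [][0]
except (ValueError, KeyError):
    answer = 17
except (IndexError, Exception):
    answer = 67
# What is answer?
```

Step-by-step execution trace:
1. `z = [][0]` raises IndexError.
2. `except (ValueError, KeyError)` does not match IndexError; skipped.
3. `except (IndexError, Exception)` matches (IndexError is in the tuple) → answer = 67.
Result: 67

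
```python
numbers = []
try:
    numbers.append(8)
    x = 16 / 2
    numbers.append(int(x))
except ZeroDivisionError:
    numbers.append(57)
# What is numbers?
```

Step-by-step execution trace:
1. try: `numbers.append(8)` → numbers = [8].
2. `x = 16 / 2` → x = 8.0. No exception raised.
3. `numbers.append(int(x))` → numbers = [8, 8].
4. `except ZeroDivisionError` is skipped (no exception was raised).
Result: [8, 8]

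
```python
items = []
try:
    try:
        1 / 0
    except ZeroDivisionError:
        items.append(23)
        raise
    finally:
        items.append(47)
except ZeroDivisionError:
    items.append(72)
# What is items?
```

Step-by-step execution trace:
1. Inner try: `1 / 0` raises ZeroDivisionError.
2. Inner `except ZeroDivisionError` matches → `items.append(23)` → items = [23].
3. bare `raise` re-raises ZeroDivisionError.
4. Inner `finally` runs during unwinding: `items.append(47)` → items = [23, 47].
5. Outer `except ZeroDivisionError` matches → `items.append(72)` → items = [23, 47, 72].
Result: [23, 47, 72]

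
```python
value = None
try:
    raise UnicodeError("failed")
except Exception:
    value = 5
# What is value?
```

Step-by-step execution trace:
1. `raise UnicodeError(...)` raises UnicodeError.
2. `except Exception` matches (UnicodeError is a subclass of Exception) → value = 5.
Result: 5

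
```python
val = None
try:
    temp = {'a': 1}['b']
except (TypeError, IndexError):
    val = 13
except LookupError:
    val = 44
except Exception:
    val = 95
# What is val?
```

Step-by-step execution trace:
1. `temp = {'a': 1}['b']` raises KeyError.
2. `except (TypeError, IndexError)` does not match KeyError; skipped.
3. `except LookupError` matches (KeyError is a subclass of LookupError) → val = 44.
4. `except Exception` is not reached.
Result: 44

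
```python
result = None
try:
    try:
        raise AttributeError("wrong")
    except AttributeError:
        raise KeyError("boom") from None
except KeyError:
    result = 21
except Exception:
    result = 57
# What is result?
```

Step-by-step execution trace:
1. Inner try raises AttributeError; inner `except AttributeError` catches it.
2. `raise KeyError(...) from None` raises KeyError (from None suppresses __context__, but the active exception is still KeyError).
3. Outer `except KeyError` matches → result = 21.
4. `except Exception` is not reached.
Result: 21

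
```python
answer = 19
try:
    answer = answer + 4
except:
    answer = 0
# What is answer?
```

Step-by-step execution trace:
1. answer starts at 19.
2. try: `answer = answer + 4` → answer = 23. No exception raised.
3. `except` is skipped.
Result: 23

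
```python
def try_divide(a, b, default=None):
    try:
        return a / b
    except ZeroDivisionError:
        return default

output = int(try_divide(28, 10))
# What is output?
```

Step-by-step execution trace:
1. `try_divide(28, 10)` enters try: `return 28 / 10` → returns 2.8. No exception raised.
2. `except ZeroDivisionError` is skipped.
3. `int(2.8)` → 2 → output = 2.
Result: 2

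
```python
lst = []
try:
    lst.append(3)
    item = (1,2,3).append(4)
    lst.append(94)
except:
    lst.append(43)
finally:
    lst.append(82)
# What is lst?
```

Step-by-step execution trace:
1. try: `lst.append(3)` → lst = [3].
2. `item = (1,2,3).append(4)` raises AttributeError; `lst.append(94)` is not reached.
3. bare `except` matches → `lst.append(43)` → lst = [3, 43].
4. finally always runs: `lst.append(82)` → lst = [3, 43, 82].
Result: [3, 43, 82]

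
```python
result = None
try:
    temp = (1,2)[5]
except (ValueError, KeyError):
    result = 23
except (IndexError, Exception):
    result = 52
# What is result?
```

Step-by-step execution trace:
1. `temp = (1,2)[5]` raises IndexError.
2. `except (ValueError, KeyError)` does not match IndexError; skipped.
3. `except (IndexError, Exception)` matches (IndexError is in the tuple) → result = 52.
Result: 52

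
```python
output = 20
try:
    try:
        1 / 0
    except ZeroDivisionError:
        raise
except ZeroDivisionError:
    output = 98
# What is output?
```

Step-by-step execution trace:
1. Inner try: `1 / 0` raises ZeroDivisionError.
2. Inner `except ZeroDivisionError` matches; bare `raise` re-raises the same ZeroDivisionError.
3. Outer `except ZeroDivisionError` matches → output = 98.
Result: 98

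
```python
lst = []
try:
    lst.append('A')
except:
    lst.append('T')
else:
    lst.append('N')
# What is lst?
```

Step-by-step execution trace:
1. try: `lst.append('A')` → lst = ['A']. No exception raised.
2. `except` is skipped.
3. `else` runs (try completed without exception): `lst.append('N')` → lst = ['A', 'N'].
Result: ['A', 'N']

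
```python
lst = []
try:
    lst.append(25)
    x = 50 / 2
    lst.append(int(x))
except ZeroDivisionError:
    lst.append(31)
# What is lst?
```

Step-by-step execution trace:
1. try: `lst.append(25)` → lst = [25].
2. `x = 50 / 2` → x = 25.0. No exception raised.
3. `lst.append(int(x))` → lst = [25, 25].
4. `except ZeroDivisionError` is skipped (no exception was raised).
Result: [25, 25]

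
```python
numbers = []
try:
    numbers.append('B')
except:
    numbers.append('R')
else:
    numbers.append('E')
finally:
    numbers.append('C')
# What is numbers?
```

Step-by-step execution trace:
1. try: `numbers.append('B')` → numbers = ['B']. No exception raised.
2. `except` is skipped.
3. `else` runs: `numbers.append('E')` → numbers = ['B', 'E'].
4. `finally` always runs: `numbers.append('C')` → numbers = ['B', 'E', 'C'].
Result: ['B', 'E', 'C']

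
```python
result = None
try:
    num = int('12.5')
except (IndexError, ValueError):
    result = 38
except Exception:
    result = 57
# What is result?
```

Step-by-step execution trace:
1. `num = int('12.5')` raises ValueError.
2. `except (IndexError, ValueError)` matches (ValueError is in the tuple) → result = 38.
3. `except Exception` is not reached.
Result: 38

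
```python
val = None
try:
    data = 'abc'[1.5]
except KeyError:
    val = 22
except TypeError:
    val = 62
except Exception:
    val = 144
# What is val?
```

Step-by-step execution trace:
1. `data = 'abc'[1.5]` raises TypeError.
2. `except KeyError` does not match TypeError; skipped.
3. `except TypeError` matches → val = 62.
4. Remaining except clauses are skipped.
Result: 62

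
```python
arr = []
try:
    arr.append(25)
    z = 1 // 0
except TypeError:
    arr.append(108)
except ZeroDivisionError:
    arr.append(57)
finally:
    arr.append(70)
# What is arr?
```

Step-by-step execution trace:
1. try: `arr.append(25)` → arr = [25].
2. `z = 1 // 0` raises ZeroDivisionError.
3. `except TypeError` does not match ZeroDivisionError; skipped.
4. `except ZeroDivisionError` matches → `arr.append(57)` → arr = [25, 57].
5. finally always runs: `arr.append(70)` → arr = [25, 57, 70].
Result: [25, 57, 70]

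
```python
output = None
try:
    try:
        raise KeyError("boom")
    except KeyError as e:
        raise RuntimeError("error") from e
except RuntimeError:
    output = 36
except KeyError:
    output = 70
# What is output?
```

Step-by-step execution trace:
1. Inner try raises KeyError; inner `except KeyError as e` catches it.
2. `raise RuntimeError(...) from e` raises RuntimeError (KeyError is attached as __cause__, but only RuntimeError is active).
3. Outer `except RuntimeError` matches → output = 36.
4. `except KeyError` is not reached.
Result: 36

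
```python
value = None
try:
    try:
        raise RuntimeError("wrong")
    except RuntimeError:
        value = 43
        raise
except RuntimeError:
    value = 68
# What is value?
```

Step-by-step execution trace:
1. Inner try: `raise RuntimeError("wrong")` raises RuntimeError.
2. Inner `except RuntimeError` matches → value = 43.
3. bare `raise` re-raises the same RuntimeError.
4. Outer `except RuntimeError` matches → value = 68.
Result: 68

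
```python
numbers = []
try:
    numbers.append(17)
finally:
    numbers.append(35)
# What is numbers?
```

Step-by-step execution trace:
1. try: `numbers.append(17)` → numbers = [17].
2. The try body completes without raising.
3. finally always runs: `numbers.append(35)` → numbers = [17, 35].
Result: [17, 35]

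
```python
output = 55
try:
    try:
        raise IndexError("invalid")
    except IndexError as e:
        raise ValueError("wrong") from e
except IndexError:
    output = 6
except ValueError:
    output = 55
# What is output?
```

Step-by-step execution trace:
1. Inner try raises IndexError; inner `except IndexError as e` catches it.
2. `raise ValueError(...) from e` raises ValueError (IndexError is attached as __cause__, but only ValueError is active).
3. Outer `except IndexError` does not match ValueError; skipped.
4. Outer `except ValueError` matches → output = 55.
Result: 55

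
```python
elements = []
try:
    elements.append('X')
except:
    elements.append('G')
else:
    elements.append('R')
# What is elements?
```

Step-by-step execution trace:
1. try: `elements.append('X')` → elements = ['X']. No exception raised.
2. `except` is skipped.
3. `else` runs (try completed without exception): `elements.append('R')` → elements = ['X', 'R'].
Result: ['X', 'R']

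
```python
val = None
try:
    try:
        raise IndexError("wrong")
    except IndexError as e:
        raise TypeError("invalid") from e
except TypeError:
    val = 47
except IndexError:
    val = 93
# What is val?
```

Step-by-step execution trace:
1. Inner try raises IndexError; inner `except IndexError as e` catches it.
2. `raise TypeError(...) from e` raises TypeError (IndexError is attached as __cause__, but only TypeError is active).
3. Outer `except TypeError` matches → val = 47.
4. `except IndexError` is not reached.
Result: 47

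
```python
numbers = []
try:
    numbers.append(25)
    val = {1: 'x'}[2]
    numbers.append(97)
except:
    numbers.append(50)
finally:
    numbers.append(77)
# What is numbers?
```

Step-by-step execution trace:
1. try: `numbers.append(25)` → numbers = [25].
2. `val = {1: 'x'}[2]` raises KeyError; `numbers.append(97)` is not reached.
3. bare `except` matches → `numbers.append(50)` → numbers = [25, 50].
4. finally always runs: `numbers.append(77)` → numbers = [25, 50, 77].
Result: [25, 50, 77]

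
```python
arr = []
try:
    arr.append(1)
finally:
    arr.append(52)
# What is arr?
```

Step-by-step execution trace:
1. try: `arr.append(1)` → arr = [1].
2. The try body completes without raising.
3. finally always runs: `arr.append(52)` → arr = [1, 52].
Result: [1, 52]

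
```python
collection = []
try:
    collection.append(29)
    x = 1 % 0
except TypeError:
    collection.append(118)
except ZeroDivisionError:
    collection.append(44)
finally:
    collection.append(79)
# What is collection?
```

Step-by-step execution trace:
1. try: `collection.append(29)` → collection = [29].
2. `x = 1 % 0` raises ZeroDivisionError.
3. `except TypeError` does not match ZeroDivisionError; skipped.
4. `except ZeroDivisionError` matches → `collection.append(44)` → collection = [29, 44].
5. finally always runs: `collection.append(79)` → collection = [29, 44, 79].
Result: [29, 44, 79]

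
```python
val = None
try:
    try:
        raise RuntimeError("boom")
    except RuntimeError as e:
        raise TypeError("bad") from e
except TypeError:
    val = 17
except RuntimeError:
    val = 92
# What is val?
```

Step-by-step execution trace:
1. Inner try raises RuntimeError; inner `except RuntimeError as e` catches it.
2. `raise TypeError(...) from e` raises TypeError (RuntimeError is attached as __cause__, but only TypeError is active).
3. Outer `except TypeError` matches → val = 17.
4. `except RuntimeError` is not reached.
Result: 17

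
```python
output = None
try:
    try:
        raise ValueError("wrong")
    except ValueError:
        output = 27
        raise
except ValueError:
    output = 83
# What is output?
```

Step-by-step execution trace:
1. Inner try: `raise ValueError("wrong")` raises ValueError.
2. Inner `except ValueError` matches → output = 27.
3. bare `raise` re-raises the same ValueError.
4. Outer `except ValueError` matches → output = 83.
Result: 83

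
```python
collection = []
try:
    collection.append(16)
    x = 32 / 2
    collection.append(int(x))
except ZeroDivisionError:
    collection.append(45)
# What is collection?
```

Step-by-step execution trace:
1. try: `collection.append(16)` → collection = [16].
2. `x = 32 / 2` → x = 16.0. No exception raised.
3. `collection.append(int(x))` → collection = [16, 16].
4. `except ZeroDivisionError` is skipped (no exception was raised).
Result: [16, 16]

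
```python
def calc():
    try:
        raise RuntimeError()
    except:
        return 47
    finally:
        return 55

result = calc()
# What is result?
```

Step-by-step execution trace:
1. `calc()` enters try: `raise RuntimeError()` raises RuntimeError.
2. bare `except` matches → `return 47` sets pending return value 47.
3. Before returning, `finally: return 55` runs and overrides the pending return.
4. calc() returns 55 → result = 55.
Result: 55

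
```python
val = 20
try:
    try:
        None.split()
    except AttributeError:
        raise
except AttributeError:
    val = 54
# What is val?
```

Step-by-step execution trace:
1. Inner try: `None.split()` raises AttributeError.
2. Inner `except AttributeError` matches; bare `raise` re-raises the same AttributeError.
3. Outer `except AttributeError` matches → val = 54.
Result: 54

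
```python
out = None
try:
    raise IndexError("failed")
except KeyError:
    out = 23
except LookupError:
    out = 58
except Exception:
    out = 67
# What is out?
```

Step-by-step execution trace:
1. `raise IndexError(...)` raises IndexError.
2. `except KeyError` does not match (IndexError is not a subclass of KeyError); skipped.
3. `except LookupError` matches (IndexError is a subclass of LookupError) → out = 58.
4. `except Exception` is not reached.
Result: 58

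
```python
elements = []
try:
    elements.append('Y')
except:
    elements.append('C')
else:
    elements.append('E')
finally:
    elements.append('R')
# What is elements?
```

Step-by-step execution trace:
1. try: `elements.append('Y')` → elements = ['Y']. No exception raised.
2. `except` is skipped.
3. `else` runs: `elements.append('E')` → elements = ['Y', 'E'].
4. `finally` always runs: `elements.append('R')` → elements = ['Y', 'E', 'R'].
Result: ['Y', 'E', 'R']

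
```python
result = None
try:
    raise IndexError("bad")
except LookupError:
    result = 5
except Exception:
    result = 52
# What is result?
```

Step-by-step execution trace:
1. `raise IndexError(...)` raises IndexError.
2. `except LookupError` matches (IndexError is a subclass of LookupError) → result = 5.
3. `except Exception` is not reached.
Result: 5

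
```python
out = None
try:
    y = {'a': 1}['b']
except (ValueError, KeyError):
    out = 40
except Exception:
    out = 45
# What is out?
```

Step-by-step execution trace:
1. `y = {'a': 1}['b']` raises KeyError.
2. `except (ValueError, KeyError)` matches (KeyError is in the tuple) → out = 40.
3. `except Exception` is not reached.
Result: 40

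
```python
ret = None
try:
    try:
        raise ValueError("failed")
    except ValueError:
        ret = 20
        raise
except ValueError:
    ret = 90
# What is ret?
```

Step-by-step execution trace:
1. Inner try: `raise ValueError("failed")` raises ValueError.
2. Inner `except ValueError` matches → ret = 20.
3. bare `raise` re-raises the same ValueError.
4. Outer `except ValueError` matches → ret = 90.
Result: 90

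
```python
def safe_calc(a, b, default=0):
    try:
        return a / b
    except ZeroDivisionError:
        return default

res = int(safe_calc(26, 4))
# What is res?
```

Step-by-step execution trace:
1. `safe_calc(26, 4)` enters try: `return 26 / 4` → returns 6.5. No exception raised.
2. `except ZeroDivisionError` is skipped.
3. `int(6.5)` → 6 → res = 6.
Result: 6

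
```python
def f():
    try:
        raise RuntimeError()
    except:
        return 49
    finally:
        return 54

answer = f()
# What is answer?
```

Step-by-step execution trace:
1. `f()` enters try: `raise RuntimeError()` raises RuntimeError.
2. bare `except` matches → `return 49` sets pending return value 49.
3. Before returning, `finally: return 54` runs and overrides the pending return.
4. f() returns 54 → answer = 54.
Result: 54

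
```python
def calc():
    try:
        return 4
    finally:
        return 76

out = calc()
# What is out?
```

Step-by-step execution trace:
1. `calc()` enters try: `return 4` sets pending return value 4.
2. Before returning, `finally: return 76` runs and overrides the pending return.
3. calc() returns 76 → out = 76.
Result: 76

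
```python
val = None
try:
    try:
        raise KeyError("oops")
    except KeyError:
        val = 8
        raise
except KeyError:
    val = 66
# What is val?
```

Step-by-step execution trace:
1. Inner try: `raise KeyError("oops")` raises KeyError.
2. Inner `except KeyError` matches → val = 8.
3. bare `raise` re-raises the same KeyError.
4. Outer `except KeyError` matches → val = 66.
Result: 66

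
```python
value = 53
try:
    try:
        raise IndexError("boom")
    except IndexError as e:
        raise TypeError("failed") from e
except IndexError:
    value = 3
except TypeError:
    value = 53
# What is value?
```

Step-by-step execution trace:
1. Inner try raises IndexError; inner `except IndexError as e` catches it.
2. `raise TypeError(...) from e` raises TypeError (IndexError is attached as __cause__, but only TypeError is active).
3. Outer `except IndexError` does not match TypeError; skipped.
4. Outer `except TypeError` matches → value = 53.
Result: 53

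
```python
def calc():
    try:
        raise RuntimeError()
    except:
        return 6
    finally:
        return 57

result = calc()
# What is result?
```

Step-by-step execution trace:
1. `calc()` enters try: `raise RuntimeError()` raises RuntimeError.
2. bare `except` matches → `return 6` sets pending return value 6.
3. Before returning, `finally: return 57` runs and overrides the pending return.
4. calc() returns 57 → result = 57.
Result: 57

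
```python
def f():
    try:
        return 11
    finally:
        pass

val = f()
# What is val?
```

Step-by-step execution trace:
1. `f()` enters try: `return 11` sets pending return value 11.
2. Before returning, `finally: pass` runs (no effect).
3. f() returns 11 → val = 11.
Result: 11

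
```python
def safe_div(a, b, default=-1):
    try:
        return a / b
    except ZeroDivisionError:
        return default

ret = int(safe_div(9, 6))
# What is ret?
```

Step-by-step execution trace:
1. `safe_div(9, 6)` enters try: `return 9 / 6` → returns 1.5. No exception raised.
2. `except ZeroDivisionError` is skipped.
3. `int(1.5)` → 1 → ret = 1.
Result: 1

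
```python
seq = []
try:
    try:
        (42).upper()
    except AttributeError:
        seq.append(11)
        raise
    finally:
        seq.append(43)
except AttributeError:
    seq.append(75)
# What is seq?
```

Step-by-step execution trace:
1. Inner try: `(42).upper()` raises AttributeError.
2. Inner `except AttributeError` matches → `seq.append(11)` → seq = [11].
3. bare `raise` re-raises AttributeError.
4. Inner `finally` runs during unwinding: `seq.append(43)` → seq = [11, 43].
5. Outer `except AttributeError` matches → `seq.append(75)` → seq = [11, 43, 75].
Result: [11, 43, 75]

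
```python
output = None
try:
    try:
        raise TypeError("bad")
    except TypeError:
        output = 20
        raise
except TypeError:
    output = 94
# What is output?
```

Step-by-step execution trace:
1. Inner try: `raise TypeError("bad")` raises TypeError.
2. Inner `except TypeError` matches → output = 20.
3. bare `raise` re-raises the same TypeError.
4. Outer `except TypeError` matches → output = 94.
Result: 94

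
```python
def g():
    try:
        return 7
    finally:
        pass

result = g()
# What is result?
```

Step-by-step execution trace:
1. `g()` enters try: `return 7` sets pending return value 7.
2. Before returning, `finally: pass` runs (no effect).
3. g() returns 7 → result = 7.
Result: 7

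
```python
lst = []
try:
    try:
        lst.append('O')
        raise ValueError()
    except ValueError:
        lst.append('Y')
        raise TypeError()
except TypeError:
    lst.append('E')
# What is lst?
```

Step-by-step execution trace:
1. Inner try: `lst.append('O')` → lst = ['O'].
2. `raise ValueError()` raises ValueError.
3. Inner `except ValueError` matches → `lst.append('Y')` → lst = ['O', 'Y'].
4. `raise TypeError()` raises TypeError; propagates to outer try.
5. Outer `except TypeError` matches → `lst.append('E')` → lst = ['O', 'Y', 'E'].
Result: ['O', 'Y', 'E']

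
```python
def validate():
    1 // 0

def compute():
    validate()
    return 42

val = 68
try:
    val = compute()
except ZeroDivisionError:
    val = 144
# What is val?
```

Step-by-step execution trace:
1. val starts at 68.
2. try: `compute()` calls `validate()`.
3. `validate()` evaluates `1 // 0`, which raises ZeroDivisionError; it propagates through compute (uncaught).
4. `return 42` in compute is not reached; the assignment to val does not complete.
5. `except ZeroDivisionError` matches → val = 144.
Result: 144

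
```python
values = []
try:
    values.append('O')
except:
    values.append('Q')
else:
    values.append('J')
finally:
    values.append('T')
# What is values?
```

Step-by-step execution trace:
1. try: `values.append('O')` → values = ['O']. No exception raised.
2. `except` is skipped.
3. `else` runs: `values.append('J')` → values = ['O', 'J'].
4. `finally` always runs: `values.append('T')` → values = ['O', 'J', 'T'].
Result: ['O', 'J', 'T']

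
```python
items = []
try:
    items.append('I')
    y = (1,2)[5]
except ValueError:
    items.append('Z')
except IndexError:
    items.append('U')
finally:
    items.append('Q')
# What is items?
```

Step-by-step execution trace:
1. try: `items.append('I')` → items = ['I'].
2. `y = (1,2)[5]` raises IndexError.
3. `except ValueError` does not match IndexError; skipped.
4. `except IndexError` matches → `items.append('U')` → items = ['I', 'U'].
5. finally always runs: `items.append('Q')` → items = ['I', 'U', 'Q'].
Result: ['I', 'U', 'Q']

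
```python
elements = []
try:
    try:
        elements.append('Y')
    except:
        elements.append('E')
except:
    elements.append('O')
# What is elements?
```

Step-by-step execution trace:
1. Inner try: `elements.append('Y')` → elements = ['Y']. No exception raised.
2. Inner `except` is skipped.
3. Inner try completes normally; outer `except` is skipped.
Result: ['Y']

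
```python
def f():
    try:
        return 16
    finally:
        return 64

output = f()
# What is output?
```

Step-by-step execution trace:
1. `f()` enters try: `return 16` sets pending return value 16.
2. Before returning, `finally: return 64` runs and overrides the pending return.
3. f() returns 64 → output = 64.
Result: 64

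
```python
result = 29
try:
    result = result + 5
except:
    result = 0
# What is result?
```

Step-by-step execution trace:
1. result starts at 29.
2. try: `result = result + 5` → result = 34. No exception raised.
3. `except` is skipped.
Result: 34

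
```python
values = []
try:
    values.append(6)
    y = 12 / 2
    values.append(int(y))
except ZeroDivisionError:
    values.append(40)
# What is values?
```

Step-by-step execution trace:
1. try: `values.append(6)` → values = [6].
2. `y = 12 / 2` → y = 6.0. No exception raised.
3. `values.append(int(y))` → values = [6, 6].
4. `except ZeroDivisionError` is skipped (no exception was raised).
Result: [6, 6]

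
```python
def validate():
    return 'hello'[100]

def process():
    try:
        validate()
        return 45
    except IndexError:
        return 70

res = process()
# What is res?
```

Step-by-step execution trace:
1. `process()` calls `validate()`.
2. `validate()` evaluates `'hello'[100]`, which raises IndexError; it propagates to the caller.
3. `return 45` is not reached.
4. `except IndexError` in process matches → returns 70.
5. res = 70.
Result: 70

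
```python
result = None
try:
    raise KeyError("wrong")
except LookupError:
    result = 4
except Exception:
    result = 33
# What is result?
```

Step-by-step execution trace:
1. `raise KeyError(...)` raises KeyError.
2. `except LookupError` matches (KeyError is a subclass of LookupError) → result = 4.
3. `except Exception` is not reached.
Result: 4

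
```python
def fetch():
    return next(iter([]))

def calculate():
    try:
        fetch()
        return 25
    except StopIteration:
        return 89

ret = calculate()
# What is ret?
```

Step-by-step execution trace:
1. `calculate()` calls `fetch()`.
2. `fetch()` evaluates `next(iter([]))`, which raises StopIteration; it propagates to the caller.
3. `return 25` is not reached.
4. `except StopIteration` in calculate matches → returns 89.
5. ret = 89.
Result: 89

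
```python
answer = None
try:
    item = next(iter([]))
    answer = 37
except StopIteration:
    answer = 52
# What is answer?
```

Step-by-step execution trace:
1. `item = next(iter([]))` raises StopIteration.
2. `answer = 37` is not reached.
3. `except StopIteration` matches → answer = 52.
Result: 52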